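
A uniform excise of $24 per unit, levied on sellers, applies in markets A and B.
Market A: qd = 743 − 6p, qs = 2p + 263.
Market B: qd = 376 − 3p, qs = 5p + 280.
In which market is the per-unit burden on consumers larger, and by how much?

Market B, by $9.

Market A: pre-tax p* = $60, q* = 383; post-tax q = 347; per-unit burden on consumers = $6.
Market B: pre-tax p* = $12, q* = 340; post-tax q = 295; per-unit burden on consumers = $15.
Difference: $6 vs $15 → market B is larger by $9.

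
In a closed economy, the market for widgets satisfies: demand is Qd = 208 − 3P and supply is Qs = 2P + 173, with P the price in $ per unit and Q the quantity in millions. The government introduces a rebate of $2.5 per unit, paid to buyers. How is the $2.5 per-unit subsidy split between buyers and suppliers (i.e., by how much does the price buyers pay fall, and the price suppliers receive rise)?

Without the subsidy, 208 − 3P = 2P + 173 gives 5P = 35, so P* = $7 and Q* = 187.
With a per-unit subsidy paid to buyers, each effectively pays P − 2.5, so demand becomes Qd = 208 − 3(P − 2.5).
Solving gives Q = 190 with buyers paying $6 and suppliers receiving $8.5 (the $2.5 wedge).
Gain to buyers: $1; to suppliers: $1.5. (They sum to $2.5.)

Buyers gain $1 per unit; suppliers gain $1.5 per unit.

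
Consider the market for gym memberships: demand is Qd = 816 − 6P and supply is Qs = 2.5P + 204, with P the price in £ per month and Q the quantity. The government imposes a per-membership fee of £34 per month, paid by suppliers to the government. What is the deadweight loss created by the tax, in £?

Before the tax: set 816 − 6P = 2.5P + 204 → P* = £72, Q* = 384.
With the tax collected from suppliers, supply shifts: Qs = 2.5(P − 34) + 204.
New equilibrium: consumers pay £82, suppliers receive £48, Q = 324. (Wedge: Pb − Ps = 34.)
Quantity falls by |ΔQ| = |384 − 324| = 60.
DWL = ½ · t · |ΔQ| = ½ · 34 · 60 = £1020.

Deadweight loss = £1020.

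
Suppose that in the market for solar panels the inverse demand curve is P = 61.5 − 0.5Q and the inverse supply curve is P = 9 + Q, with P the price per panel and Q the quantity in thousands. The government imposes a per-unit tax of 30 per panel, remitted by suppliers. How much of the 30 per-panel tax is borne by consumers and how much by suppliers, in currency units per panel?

Rewrite in direct form: Qd = 123 − 2P and Qs = P − 9.
Without the tax, 123 − 2P = P − 9 gives 3P = 132, so P* = 44 and Q* = 35.
With the tax collected from suppliers, supply shifts: Qs = (P − 30) − 9.
New equilibrium: consumers pay 54, suppliers receive 24, Q = 15. (Wedge: Pb − Ps = 30.)
Burden on consumers: 10; on suppliers: 20. (They sum to 30.)
The less price-elastic side of the market bears the larger share of a per-unit tax.

Consumers bear 10 per panel; suppliers bear 20 per panel.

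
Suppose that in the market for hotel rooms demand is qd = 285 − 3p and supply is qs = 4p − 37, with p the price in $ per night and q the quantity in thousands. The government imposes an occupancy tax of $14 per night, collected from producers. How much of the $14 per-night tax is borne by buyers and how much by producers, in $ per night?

Before the tax: set 285 − 3p = 4p − 37 → p* = $46, q* = 147.
With the tax collected from producers, supply shifts: qs = 4(p − 14) − 37.
New equilibrium: buyers pay $54, producers receive $40, q = 123. (Wedge: pb − ps = 14.)
Burden on buyers: $8; on producers: $6. (They sum to $14.)

Buyers bear $8 per night; producers bear $6 per night.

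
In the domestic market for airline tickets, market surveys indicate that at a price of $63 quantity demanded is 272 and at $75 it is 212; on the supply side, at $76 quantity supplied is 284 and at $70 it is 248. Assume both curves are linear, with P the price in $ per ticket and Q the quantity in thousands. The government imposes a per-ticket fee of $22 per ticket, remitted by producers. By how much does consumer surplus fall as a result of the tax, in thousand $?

Consumer surplus falls by $2544 thousand.

Demand slope: (212 − 272)/(75 − 63) = -5, so Qd = 587 − 5P.
Supply slope: (248 − 284)/(70 − 76) = 6, so Qs = 6P − 172.
Without the tax, 587 − 5P = 6P − 172 gives 11P = 759, so P* = $69 and Q* = 242.
With the tax collected from producers, supply shifts: Qs = 6(P − 22) − 172.
New equilibrium: consumers pay $81, producers receive $59, Q = 182. (Wedge: Pb − Ps = 22.)
ΔCS is the trapezoid between Q = 182 and Q = 242 of height $12: ½ · (242 + 182) · 12 = $2544.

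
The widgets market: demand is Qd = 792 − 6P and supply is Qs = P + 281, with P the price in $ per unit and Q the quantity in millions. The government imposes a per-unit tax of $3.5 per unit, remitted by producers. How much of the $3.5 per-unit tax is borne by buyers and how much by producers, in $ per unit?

Buyers bear $0.5 per unit; producers bear $3 per unit.

Without the tax, 792 − 6P = P + 281 gives 7P = 511, so P* = $73 and Q* = 354.
With the tax collected from producers, supply shifts: Qs = (P − 3.5) + 281.
Solving gives Q = 351 with buyers paying $73.5 and producers receiving $70 (the $3.5 wedge).
Burden on buyers: $0.5; on producers: $3. (They sum to $3.5.)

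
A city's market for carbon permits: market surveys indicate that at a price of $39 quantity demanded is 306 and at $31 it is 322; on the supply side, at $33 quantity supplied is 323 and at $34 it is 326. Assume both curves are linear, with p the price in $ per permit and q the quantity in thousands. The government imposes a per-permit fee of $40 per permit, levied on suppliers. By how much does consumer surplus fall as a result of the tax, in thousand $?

Consumer surplus falls by $7104 thousand.

Demand slope: (322 − 306)/(31 − 39) = -2, so qd = 384 − 2p.
Supply slope: (326 − 323)/(34 − 33) = 3, so qs = 3p + 224.
Without the tax, 384 − 2p = 3p + 224 gives 5p = 160, so p* = $32 and q* = 320.
With the tax collected from suppliers, supply shifts: qs = 3(p − 40) + 224.
New equilibrium: buyers pay $56, suppliers receive $16, q = 272. (Wedge: pb − ps = 40.)
ΔCS is the trapezoid between Q = 272 and Q = 320 of height $24: ½ · (320 + 272) · 24 = $7104.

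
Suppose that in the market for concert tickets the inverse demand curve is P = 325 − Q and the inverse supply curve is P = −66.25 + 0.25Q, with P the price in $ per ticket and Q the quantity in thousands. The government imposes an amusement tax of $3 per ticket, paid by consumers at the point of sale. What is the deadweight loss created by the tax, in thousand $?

Rewrite in direct form: Qd = 325 − P and Qs = 4P + 265.
Before the tax: set 325 − P = 4P + 265 → P* = $12, Q* = 313.
With the tax collected from consumers, demand (in seller-price terms) shifts: Qd = 325 − (P + 3).
New equilibrium: consumers pay $14.4, producers receive $11.4, Q = 310.6. (Wedge: Pb − Ps = 3.)
Quantity falls by |ΔQ| = |313 − 310.6| = 2.4.
DWL = ½ · t · |ΔQ| = ½ · 3 · 2.4 = $3.6.

Deadweight loss = $3.6 thousand.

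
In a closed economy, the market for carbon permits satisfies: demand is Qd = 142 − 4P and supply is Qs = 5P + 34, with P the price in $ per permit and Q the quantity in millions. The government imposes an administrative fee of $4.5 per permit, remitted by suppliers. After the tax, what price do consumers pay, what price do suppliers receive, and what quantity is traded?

Consumers pay $14.5; suppliers receive $10; quantity = 84.

Before the tax: set 142 − 4P = 5P + 34 → P* = $12, Q* = 94.
With the tax collected from suppliers, supply shifts: Qs = 5(P − 4.5) + 34.
New equilibrium: consumers pay $14.5, suppliers receive $10, Q = 84. (Wedge: Pb − Ps = 4.5.)
The less price-elastic side of the market bears the larger share of a per-unit tax.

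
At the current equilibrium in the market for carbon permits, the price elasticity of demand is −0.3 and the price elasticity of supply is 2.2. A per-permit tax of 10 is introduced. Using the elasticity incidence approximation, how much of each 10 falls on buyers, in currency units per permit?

Incidence ratio: buyers' share ≈ εs / (εs + |εd|) = 2.2 / (2.2 + 0.3) = 0.88.
So buyers bear ≈ 0.88 × 10 = 8.8; suppliers bear 1.2.

Buyers bear ≈ 8.8 per permit.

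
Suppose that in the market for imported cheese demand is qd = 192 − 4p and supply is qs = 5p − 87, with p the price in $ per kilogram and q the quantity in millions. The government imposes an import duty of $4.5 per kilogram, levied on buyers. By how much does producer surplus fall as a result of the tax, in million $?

Producer surplus falls by $126 million.

Before the tax: set 192 − 4p = 5p − 87 → p* = $31, q* = 68.
With the tax collected from buyers, demand (in seller-price terms) shifts: qd = 192 − 4(p + 4.5).
Solving gives q = 58 with buyers paying $33.5 and sellers receiving $29 (the $4.5 wedge).
ΔPS is the trapezoid between Q = 58 and Q = 68 of height $2: ½ · (68 + 58) · 2 = $126.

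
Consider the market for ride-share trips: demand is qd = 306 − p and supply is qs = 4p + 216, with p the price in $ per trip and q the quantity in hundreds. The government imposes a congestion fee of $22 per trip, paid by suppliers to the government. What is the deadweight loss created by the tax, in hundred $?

Without the tax, 306 − p = 4p + 216 gives 5p = 90, so p* = $18 and q* = 288.
With the tax collected from suppliers, supply shifts: qs = 4(p − 22) + 216.
Solving gives q = 270.4 with consumers paying $35.6 and suppliers receiving $13.6 (the $22 wedge).
Quantity falls by |ΔQ| = |288 − 270.4| = 17.6.
DWL = ½ · t · |ΔQ| = ½ · 22 · 17.6 = $193.6.

Deadweight loss = $193.6 hundred.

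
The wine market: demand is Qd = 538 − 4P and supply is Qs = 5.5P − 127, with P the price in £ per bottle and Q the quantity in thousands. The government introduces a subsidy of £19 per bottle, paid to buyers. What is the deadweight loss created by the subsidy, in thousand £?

Deadweight loss = £418 thousand.

Without the subsidy, 538 − 4P = 5.5P − 127 gives 9.5P = 665, so P* = £70 and Q* = 258.
With a per-unit subsidy paid to buyers, each effectively pays P − 19, so demand becomes Qd = 538 − 4(P − 19).
Solving gives Q = 302 with buyers paying £59 and sellers receiving £78 (the £19 wedge).
Quantity rises by |ΔQ| = |258 − 302| = 44.
DWL = ½ · t · |ΔQ| = ½ · 19 · 44 = £418.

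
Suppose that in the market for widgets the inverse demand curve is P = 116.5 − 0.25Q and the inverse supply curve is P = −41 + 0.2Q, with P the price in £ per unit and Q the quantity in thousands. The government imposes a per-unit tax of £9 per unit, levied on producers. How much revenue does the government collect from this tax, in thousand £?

Tax revenue = £2970 thousand.

Rewrite in direct form: Qd = 466 − 4P and Qs = 5P + 205.
Without the tax, 466 − 4P = 5P + 205 gives 9P = 261, so P* = £29 and Q* = 350.
With the tax collected from producers, supply shifts: Qs = 5(P − 9) + 205.
New equilibrium: consumers pay £34, producers receive £25, Q = 330. (Wedge: Pb − Ps = 9.)
Revenue = t · Q = 9 · 330 = £2970.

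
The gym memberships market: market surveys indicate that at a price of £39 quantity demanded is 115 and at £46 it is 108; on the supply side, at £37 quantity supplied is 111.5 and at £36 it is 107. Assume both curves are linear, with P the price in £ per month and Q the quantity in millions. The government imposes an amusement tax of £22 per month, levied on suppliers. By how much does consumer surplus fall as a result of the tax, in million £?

Demand slope: (108 − 115)/(46 − 39) = -1, so Qd = 154 − P.
Supply slope: (107 − 111.5)/(36 − 37) = 4.5, so Qs = 4.5P − 55.
Without the tax, 154 − P = 4.5P − 55 gives 5.5P = 209, so P* = £38 and Q* = 116.
With the tax collected from suppliers, supply shifts: Qs = 4.5(P − 22) − 55.
New equilibrium: buyers pay £56, suppliers receive £34, Q = 98. (Wedge: Pb − Ps = 22.)
ΔCS is the trapezoid between Q = 98 and Q = 116 of height £18: ½ · (116 + 98) · 18 = £1926.

Consumer surplus falls by £1926 million.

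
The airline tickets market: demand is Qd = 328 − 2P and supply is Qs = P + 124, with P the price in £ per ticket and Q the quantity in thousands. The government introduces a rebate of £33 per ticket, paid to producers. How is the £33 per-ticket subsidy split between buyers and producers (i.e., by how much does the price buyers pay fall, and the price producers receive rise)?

Buyers gain £11 per ticket; producers gain £22 per ticket.

Without the subsidy, 328 − 2P = P + 124 gives 3P = 204, so P* = £68 and Q* = 192.
With a per-unit subsidy paid to producers, each receives P + 33 per unit sold, so supply becomes Qs = (P + 33) + 124.
New equilibrium: buyers pay £57, producers receive £90, Q = 214. (Wedge: Pb − Ps = −33.)
Gain to buyers: £11; to producers: £22. (They sum to £33.)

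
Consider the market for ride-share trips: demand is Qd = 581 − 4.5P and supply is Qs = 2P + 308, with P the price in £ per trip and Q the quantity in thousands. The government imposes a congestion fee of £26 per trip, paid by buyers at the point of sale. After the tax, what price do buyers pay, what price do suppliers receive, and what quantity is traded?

Buyers pay £50; suppliers receive £24; quantity = 356.

Without the tax, 581 − 4.5P = 2P + 308 gives 6.5P = 273, so P* = £42 and Q* = 392.
With the tax collected from buyers, demand (in seller-price terms) shifts: Qd = 581 − 4.5(P + 26).
Solving gives Q = 356 with buyers paying £50 and suppliers receiving £24 (the £26 wedge).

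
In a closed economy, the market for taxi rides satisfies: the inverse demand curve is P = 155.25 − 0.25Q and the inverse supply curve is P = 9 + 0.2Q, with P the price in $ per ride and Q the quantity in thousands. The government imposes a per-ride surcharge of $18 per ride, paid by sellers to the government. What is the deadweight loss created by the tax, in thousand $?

Deadweight loss = $360 thousand.

Rewrite in direct form: Qd = 621 − 4P and Qs = 5P − 45.
Without the tax, 621 − 4P = 5P − 45 gives 9P = 666, so P* = $74 and Q* = 325.
With the tax collected from sellers, supply shifts: Qs = 5(P − 18) − 45.
Solving gives Q = 285 with buyers paying $84 and sellers receiving $66 (the $18 wedge).
Quantity falls by |ΔQ| = |325 − 285| = 40.
DWL = ½ · t · |ΔQ| = ½ · 18 · 40 = $360.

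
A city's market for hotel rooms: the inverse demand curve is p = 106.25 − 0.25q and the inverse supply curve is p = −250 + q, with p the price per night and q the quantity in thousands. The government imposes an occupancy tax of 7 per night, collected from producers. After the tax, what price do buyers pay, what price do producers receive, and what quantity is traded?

Rewrite in direct form: qd = 425 − 4p and qs = p + 250.
Before the tax: set 425 − 4p = p + 250 → p* = 35, q* = 285.
With the tax collected from producers, supply shifts: qs = (p − 7) + 250.
Solving gives q = 279.4 with buyers paying 36.4 and producers receiving 29.4 (the 7 wedge).

Buyers pay 36.4; producers receive 29.4; quantity = 279.4.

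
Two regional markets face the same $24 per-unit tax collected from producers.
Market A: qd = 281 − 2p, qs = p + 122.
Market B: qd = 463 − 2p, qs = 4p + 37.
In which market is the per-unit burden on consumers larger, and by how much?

Market B, by $8.

Market A: pre-tax p* = $53, q* = 175; post-tax q = 159; per-unit burden on consumers = $8.
Market B: pre-tax p* = $71, q* = 321; post-tax q = 289; per-unit burden on consumers = $16.
Difference: $8 vs $16 → market B is larger by $8.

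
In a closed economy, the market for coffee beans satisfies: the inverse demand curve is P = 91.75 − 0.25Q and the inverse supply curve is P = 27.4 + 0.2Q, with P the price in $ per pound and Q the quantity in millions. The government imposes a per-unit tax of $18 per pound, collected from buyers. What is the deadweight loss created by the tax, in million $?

Deadweight loss = $360 million.

Rewrite in direct form: Qd = 367 − 4P and Qs = 5P − 137.
Before the tax: set 367 − 4P = 5P − 137 → P* = $56, Q* = 143.
With the tax collected from buyers, demand (in seller-price terms) shifts: Qd = 367 − 4(P + 18).
New equilibrium: buyers pay $66, suppliers receive $48, Q = 103. (Wedge: Pb − Ps = 18.)
Quantity falls by |ΔQ| = |143 − 103| = 40.
DWL = ½ · t · |ΔQ| = ½ · 18 · 40 = $360.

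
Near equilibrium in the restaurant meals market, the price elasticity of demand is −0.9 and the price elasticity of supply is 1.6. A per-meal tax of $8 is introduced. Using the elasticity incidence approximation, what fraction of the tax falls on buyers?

Buyers' share ≈ 0.64.

Incidence ratio: buyers' share ≈ εs / (εs + |εd|) = 1.6 / (1.6 + 0.9) = 0.64.
Supply is the more elastic side, so buyers bear the larger share.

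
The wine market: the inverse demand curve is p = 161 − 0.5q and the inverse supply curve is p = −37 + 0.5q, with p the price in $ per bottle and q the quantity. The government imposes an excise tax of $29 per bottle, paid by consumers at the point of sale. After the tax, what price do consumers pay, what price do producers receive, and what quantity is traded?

Inverting to q(p) form: qd = 322 − 2p; qs = 2p + 74.
Without the tax, 322 − 2p = 2p + 74 gives 4p = 248, so p* = $62 and q* = 198.
With the tax collected from consumers, demand (in seller-price terms) shifts: qd = 322 − 2(p + 29).
New equilibrium: consumers pay $76.5, producers receive $47.5, q = 169. (Wedge: pb − ps = 29.)

Consumers pay $76.5; producers receive $47.5; quantity = 169.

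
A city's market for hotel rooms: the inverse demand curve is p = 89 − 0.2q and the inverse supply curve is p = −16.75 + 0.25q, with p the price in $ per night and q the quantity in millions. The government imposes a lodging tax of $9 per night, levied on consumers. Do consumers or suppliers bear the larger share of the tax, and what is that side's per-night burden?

Suppliers bear the larger share: $5 per night.

Rewrite in direct form: qd = 445 − 5p and qs = 4p + 67.
Without the tax, 445 − 5p = 4p + 67 gives 9p = 378, so p* = $42 and q* = 235.
With the tax collected from consumers, demand (in seller-price terms) shifts: qd = 445 − 5(p + 9).
New equilibrium: consumers pay $46, suppliers receive $37, q = 215. (Wedge: pb − ps = 9.)
Per-night burden: consumers $4, suppliers $5.
Suppliers take the larger share because supply is less price-elastic here (demand slope 5 vs supply slope 4).
The less price-elastic side of the market bears the larger share of a per-unit tax.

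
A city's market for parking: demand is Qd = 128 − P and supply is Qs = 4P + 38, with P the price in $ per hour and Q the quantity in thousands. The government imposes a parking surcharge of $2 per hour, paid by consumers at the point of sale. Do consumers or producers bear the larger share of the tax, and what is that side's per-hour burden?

Consumers bear the larger share: $1.6 per hour.

Without the tax, 128 − P = 4P + 38 gives 5P = 90, so P* = $18 and Q* = 110.
With the tax collected from consumers, demand (in seller-price terms) shifts: Qd = 128 − (P + 2).
New equilibrium: consumers pay $19.6, producers receive $17.6, Q = 108.4. (Wedge: Pb − Ps = 2.)
Per-hour burden: consumers $1.6, producers $0.4.
Consumers take the larger share because demand is less price-elastic here (demand slope 1 vs supply slope 4).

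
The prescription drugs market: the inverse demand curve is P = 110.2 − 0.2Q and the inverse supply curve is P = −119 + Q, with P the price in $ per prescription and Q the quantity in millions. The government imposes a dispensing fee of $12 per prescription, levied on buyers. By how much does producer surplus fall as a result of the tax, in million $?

Rewrite in direct form: Qd = 551 − 5P and Qs = P + 119.
Before the tax: set 551 − 5P = P + 119 → P* = $72, Q* = 191.
With the tax collected from buyers, demand (in seller-price terms) shifts: Qd = 551 − 5(P + 12).
New equilibrium: buyers pay $74, sellers receive $62, Q = 181. (Wedge: Pb − Ps = 12.)
ΔPS is the trapezoid between Q = 181 and Q = 191 of height $10: ½ · (191 + 181) · 10 = $1860.

Producer surplus falls by $1860 million.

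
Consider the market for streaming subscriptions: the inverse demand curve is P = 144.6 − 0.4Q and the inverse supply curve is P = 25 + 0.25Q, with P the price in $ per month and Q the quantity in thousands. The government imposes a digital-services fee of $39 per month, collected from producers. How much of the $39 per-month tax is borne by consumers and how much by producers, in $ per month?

Consumers bear $24 per month; producers bear $15 per month.

Rewrite in direct form: Qd = 361.5 − 2.5P and Qs = 4P − 100.
Without the tax, 361.5 − 2.5P = 4P − 100 gives 6.5P = 461.5, so P* = $71 and Q* = 184.
With the tax collected from producers, supply shifts: Qs = 4(P − 39) − 100.
Solving gives Q = 124 with consumers paying $95 and producers receiving $56 (the $39 wedge).
Burden on consumers: $24; on producers: $15. (They sum to $39.)
The less price-elastic side of the market bears the larger share of a per-unit tax.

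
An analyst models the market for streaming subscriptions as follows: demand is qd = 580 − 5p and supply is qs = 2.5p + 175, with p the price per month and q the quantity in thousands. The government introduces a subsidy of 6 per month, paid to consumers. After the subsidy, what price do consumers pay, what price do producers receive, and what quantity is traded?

Consumers pay 52; producers receive 58; quantity = 320.

Before the subsidy: set 580 − 5p = 2.5p + 175 → p* = 54, q* = 310.
With a per-unit subsidy paid to consumers, each effectively pays p − 6, so demand becomes qd = 580 − 5(p − 6).
Solving gives q = 320 with consumers paying 52 and producers receiving 58 (the 6 wedge).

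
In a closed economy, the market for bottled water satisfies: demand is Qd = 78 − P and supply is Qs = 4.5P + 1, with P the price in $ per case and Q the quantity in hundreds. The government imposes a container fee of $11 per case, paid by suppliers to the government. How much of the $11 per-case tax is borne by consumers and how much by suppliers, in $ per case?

Consumers bear $9 per case; suppliers bear $2 per case.

Without the tax, 78 − P = 4.5P + 1 gives 5.5P = 77, so P* = $14 and Q* = 64.
With the tax collected from suppliers, supply shifts: Qs = 4.5(P − 11) + 1.
New equilibrium: consumers pay $23, suppliers receive $12, Q = 55. (Wedge: Pb − Ps = 11.)
Burden on consumers: $9; on suppliers: $2. (They sum to $11.)
The less price-elastic side of the market bears the larger share of a per-unit tax.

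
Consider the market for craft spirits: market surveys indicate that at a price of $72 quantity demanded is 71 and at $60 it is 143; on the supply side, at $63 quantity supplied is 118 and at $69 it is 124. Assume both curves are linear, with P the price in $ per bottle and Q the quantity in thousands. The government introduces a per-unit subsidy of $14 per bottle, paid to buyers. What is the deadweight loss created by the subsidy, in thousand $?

Demand slope: (143 − 71)/(60 − 72) = -6, so Qd = 503 − 6P.
Supply slope: (124 − 118)/(69 − 63) = 1, so Qs = P + 55.
Without the subsidy, 503 − 6P = P + 55 gives 7P = 448, so P* = $64 and Q* = 119.
With a per-unit subsidy paid to buyers, each effectively pays P − 14, so demand becomes Qd = 503 − 6(P − 14).
New equilibrium: buyers pay $62, producers receive $76, Q = 131. (Wedge: Pb − Ps = −14.)
Quantity rises by |ΔQ| = |119 − 131| = 12.
DWL = ½ · t · |ΔQ| = ½ · 14 · 12 = $84.

Deadweight loss = $84 thousand.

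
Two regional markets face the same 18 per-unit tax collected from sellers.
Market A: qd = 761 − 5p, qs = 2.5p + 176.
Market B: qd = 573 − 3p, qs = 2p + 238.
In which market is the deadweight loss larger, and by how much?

Market A, by 75.6.

Market A: pre-tax p* = 78, q* = 371; post-tax q = 341; deadweight loss = 270.
Market B: pre-tax p* = 67, q* = 372; post-tax q = 350.4; deadweight loss = 194.4.
Difference: 270 vs 194.4 → market A is larger by 75.6.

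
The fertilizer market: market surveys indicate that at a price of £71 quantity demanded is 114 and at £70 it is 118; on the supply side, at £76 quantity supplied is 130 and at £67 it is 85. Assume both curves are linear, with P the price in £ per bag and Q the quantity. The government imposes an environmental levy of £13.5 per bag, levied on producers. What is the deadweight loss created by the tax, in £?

Deadweight loss = £202.5.

Demand slope: (118 − 114)/(70 − 71) = -4, so Qd = 398 − 4P.
Supply slope: (85 − 130)/(67 − 76) = 5, so Qs = 5P − 250.
Before the tax: set 398 − 4P = 5P − 250 → P* = £72, Q* = 110.
With the tax collected from producers, supply shifts: Qs = 5(P − 13.5) − 250.
New equilibrium: buyers pay £79.5, producers receive £66, Q = 80. (Wedge: Pb − Ps = 13.5.)
Quantity falls by |ΔQ| = |110 − 80| = 30.
DWL = ½ · t · |ΔQ| = ½ · 13.5 · 30 = £202.5.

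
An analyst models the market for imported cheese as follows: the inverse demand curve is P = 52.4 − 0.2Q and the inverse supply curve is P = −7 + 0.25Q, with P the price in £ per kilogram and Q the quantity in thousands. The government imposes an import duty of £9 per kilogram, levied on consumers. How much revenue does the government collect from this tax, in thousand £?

Rewrite in direct form: Qd = 262 − 5P and Qs = 4P + 28.
Before the tax: set 262 − 5P = 4P + 28 → P* = £26, Q* = 132.
With the tax collected from consumers, demand (in seller-price terms) shifts: Qd = 262 − 5(P + 9).
New equilibrium: consumers pay £30, suppliers receive £21, Q = 112. (Wedge: Pb − Ps = 9.)
Revenue = t · Q = 9 · 112 = £1008.

Tax revenue = £1008 thousand.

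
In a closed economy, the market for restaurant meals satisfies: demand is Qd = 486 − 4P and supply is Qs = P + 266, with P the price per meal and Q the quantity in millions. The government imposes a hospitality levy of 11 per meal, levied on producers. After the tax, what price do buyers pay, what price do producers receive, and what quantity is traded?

Without the tax, 486 − 4P = P + 266 gives 5P = 220, so P* = 44 and Q* = 310.
With the tax collected from producers, supply shifts: Qs = (P − 11) + 266.
New equilibrium: buyers pay 46.2, producers receive 35.2, Q = 301.2. (Wedge: Pb − Ps = 11.)

Buyers pay 46.2; producers receive 35.2; quantity = 301.2.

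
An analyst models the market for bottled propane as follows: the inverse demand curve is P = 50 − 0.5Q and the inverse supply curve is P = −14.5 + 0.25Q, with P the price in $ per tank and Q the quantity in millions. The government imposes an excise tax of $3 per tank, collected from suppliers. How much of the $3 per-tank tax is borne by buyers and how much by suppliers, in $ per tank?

Buyers bear $2 per tank; suppliers bear $1 per tank.

Inverting to Q(P) form: Qd = 100 − 2P; Qs = 4P + 58.
Before the tax: set 100 − 2P = 4P + 58 → P* = $7, Q* = 86.
With the tax collected from suppliers, supply shifts: Qs = 4(P − 3) + 58.
New equilibrium: buyers pay $9, suppliers receive $6, Q = 82. (Wedge: Pb − Ps = 3.)
Burden on buyers: $2; on suppliers: $1. (They sum to $3.)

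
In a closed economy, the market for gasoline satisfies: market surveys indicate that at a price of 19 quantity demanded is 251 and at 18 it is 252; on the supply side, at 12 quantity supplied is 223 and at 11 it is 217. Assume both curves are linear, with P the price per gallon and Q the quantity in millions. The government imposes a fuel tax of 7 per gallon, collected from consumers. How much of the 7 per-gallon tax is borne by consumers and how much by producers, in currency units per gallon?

Consumers bear 6 per gallon; producers bear 1 per gallon.

Demand slope: (252 − 251)/(18 − 19) = -1, so Qd = 270 − P.
Supply slope: (217 − 223)/(11 − 12) = 6, so Qs = 6P + 151.
Before the tax: set 270 − P = 6P + 151 → P* = 17, Q* = 253.
With the tax collected from consumers, demand (in seller-price terms) shifts: Qd = 270 − (P + 7).
Solving gives Q = 247 with consumers paying 23 and producers receiving 16 (the 7 wedge).
Burden on consumers: 6; on producers: 1. (They sum to 7.)
The less price-elastic side of the market bears the larger share of a per-unit tax.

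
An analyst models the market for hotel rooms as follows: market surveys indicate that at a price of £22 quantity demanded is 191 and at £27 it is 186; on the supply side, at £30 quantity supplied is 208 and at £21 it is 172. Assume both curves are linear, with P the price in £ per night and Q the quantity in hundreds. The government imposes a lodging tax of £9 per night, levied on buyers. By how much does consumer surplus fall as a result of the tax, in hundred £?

Consumer surplus falls by £1327.68 hundred.

Demand slope: (186 − 191)/(27 − 22) = -1, so Qd = 213 − P.
Supply slope: (172 − 208)/(21 − 30) = 4, so Qs = 4P + 88.
Before the tax: set 213 − P = 4P + 88 → P* = £25, Q* = 188.
With the tax collected from buyers, demand (in seller-price terms) shifts: Qd = 213 − (P + 9).
New equilibrium: buyers pay £32.2, suppliers receive £23.2, Q = 180.8. (Wedge: Pb − Ps = 9.)
ΔCS is the trapezoid between Q = 180.8 and Q = 188 of height £7.2: ½ · (188 + 180.8) · 7.2 = £1327.68.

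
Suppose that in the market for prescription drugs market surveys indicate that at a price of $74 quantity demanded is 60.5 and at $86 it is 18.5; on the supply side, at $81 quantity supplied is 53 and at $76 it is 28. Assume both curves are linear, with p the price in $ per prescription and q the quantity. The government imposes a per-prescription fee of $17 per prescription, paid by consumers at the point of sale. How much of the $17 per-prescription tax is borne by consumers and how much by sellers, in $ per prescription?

Demand slope: (18.5 − 60.5)/(86 − 74) = -3.5, so qd = 319.5 − 3.5p.
Supply slope: (28 − 53)/(76 − 81) = 5, so qs = 5p − 352.
Without the tax, 319.5 − 3.5p = 5p − 352 gives 8.5p = 671.5, so p* = $79 and q* = 43.
With the tax collected from consumers, demand (in seller-price terms) shifts: qd = 319.5 − 3.5(p + 17).
Solving gives q = 8 with consumers paying $89 and sellers receiving $72 (the $17 wedge).
Burden on consumers: $10; on sellers: $7. (They sum to $17.)

Consumers bear $10 per prescription; sellers bear $7 per prescription.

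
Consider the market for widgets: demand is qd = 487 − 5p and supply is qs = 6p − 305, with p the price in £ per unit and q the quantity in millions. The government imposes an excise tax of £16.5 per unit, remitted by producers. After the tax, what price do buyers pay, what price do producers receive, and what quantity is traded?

Before the tax: set 487 − 5p = 6p − 305 → p* = £72, q* = 127.
With the tax collected from producers, supply shifts: qs = 6(p − 16.5) − 305.
Solving gives q = 82 with buyers paying £81 and producers receiving £64.5 (the £16.5 wedge).
The less price-elastic side of the market bears the larger share of a per-unit tax.

Buyers pay £81; producers receive £64.5; quantity = 82.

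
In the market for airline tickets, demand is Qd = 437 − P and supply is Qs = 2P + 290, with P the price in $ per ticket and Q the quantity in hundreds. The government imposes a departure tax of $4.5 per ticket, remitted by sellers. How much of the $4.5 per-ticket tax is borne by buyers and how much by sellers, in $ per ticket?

Before the tax: set 437 − P = 2P + 290 → P* = $49, Q* = 388.
With the tax collected from sellers, supply shifts: Qs = 2(P − 4.5) + 290.
New equilibrium: buyers pay $52, sellers receive $47.5, Q = 385. (Wedge: Pb − Ps = 4.5.)
Burden on buyers: $3; on sellers: $1.5. (They sum to $4.5.)
The less price-elastic side of the market bears the larger share of a per-unit tax.

Buyers bear $3 per ticket; sellers bear $1.5 per ticket.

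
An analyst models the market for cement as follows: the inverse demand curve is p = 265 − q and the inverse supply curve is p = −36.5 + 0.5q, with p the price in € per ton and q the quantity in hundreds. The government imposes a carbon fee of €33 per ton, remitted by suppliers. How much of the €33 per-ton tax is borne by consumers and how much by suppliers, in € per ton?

Rewrite in direct form: qd = 265 − p and qs = 2p + 73.
Before the tax: set 265 − p = 2p + 73 → p* = €64, q* = 201.
With the tax collected from suppliers, supply shifts: qs = 2(p − 33) + 73.
Solving gives q = 179 with consumers paying €86 and suppliers receiving €53 (the €33 wedge).
Burden on consumers: €22; on suppliers: €11. (They sum to €33.)

Consumers bear €22 per ton; suppliers bear €11 per ton.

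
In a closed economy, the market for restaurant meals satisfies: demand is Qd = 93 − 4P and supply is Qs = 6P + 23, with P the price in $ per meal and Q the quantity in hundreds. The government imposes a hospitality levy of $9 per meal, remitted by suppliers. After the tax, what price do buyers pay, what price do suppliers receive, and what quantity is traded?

Before the tax: set 93 − 4P = 6P + 23 → P* = $7, Q* = 65.
With the tax collected from suppliers, supply shifts: Qs = 6(P − 9) + 23.
New equilibrium: buyers pay $12.4, suppliers receive $3.4, Q = 43.4. (Wedge: Pb − Ps = 9.)
The less price-elastic side of the market bears the larger share of a per-unit tax.

Buyers pay $12.4; suppliers receive $3.4; quantity = 43.4.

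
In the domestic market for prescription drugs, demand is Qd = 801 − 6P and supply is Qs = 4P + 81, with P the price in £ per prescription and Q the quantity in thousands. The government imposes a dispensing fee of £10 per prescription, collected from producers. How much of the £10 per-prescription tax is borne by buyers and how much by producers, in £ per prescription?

Before the tax: set 801 − 6P = 4P + 81 → P* = £72, Q* = 369.
With the tax collected from producers, supply shifts: Qs = 4(P − 10) + 81.
Solving gives Q = 345 with buyers paying £76 and producers receiving £66 (the £10 wedge).
Burden on buyers: £4; on producers: £6. (They sum to £10.)

Buyers bear £4 per prescription; producers bear £6 per prescription.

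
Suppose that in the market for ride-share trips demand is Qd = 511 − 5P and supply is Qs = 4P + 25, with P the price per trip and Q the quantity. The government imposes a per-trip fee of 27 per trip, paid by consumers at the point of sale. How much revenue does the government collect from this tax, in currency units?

Without the tax, 511 − 5P = 4P + 25 gives 9P = 486, so P* = 54 and Q* = 241.
With the tax collected from consumers, demand (in seller-price terms) shifts: Qd = 511 − 5(P + 27).
New equilibrium: consumers pay 66, suppliers receive 39, Q = 181. (Wedge: Pb − Ps = 27.)
Revenue = t · Q = 27 · 181 = 4887.

Tax revenue = 4887.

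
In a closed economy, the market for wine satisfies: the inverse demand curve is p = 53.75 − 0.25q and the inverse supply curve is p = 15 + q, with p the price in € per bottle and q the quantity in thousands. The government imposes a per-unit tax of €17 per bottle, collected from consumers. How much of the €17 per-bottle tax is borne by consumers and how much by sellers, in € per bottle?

Consumers bear €3.4 per bottle; sellers bear €13.6 per bottle.

Rewrite in direct form: qd = 215 − 4p and qs = p − 15.
Before the tax: set 215 − 4p = p − 15 → p* = €46, q* = 31.
With the tax collected from consumers, demand (in seller-price terms) shifts: qd = 215 − 4(p + 17).
New equilibrium: consumers pay €49.4, sellers receive €32.4, q = 17.4. (Wedge: pb − ps = 17.)
Burden on consumers: €3.4; on sellers: €13.6. (They sum to €17.)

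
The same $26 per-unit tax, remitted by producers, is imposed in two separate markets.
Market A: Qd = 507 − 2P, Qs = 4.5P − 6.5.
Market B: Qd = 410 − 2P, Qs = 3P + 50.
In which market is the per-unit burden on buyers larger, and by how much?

Market A: pre-tax P* = $79, Q* = 349; post-tax Q = 313; per-unit burden on buyers = $18.
Market B: pre-tax P* = $72, Q* = 266; post-tax Q = 234.8; per-unit burden on buyers = $15.6.
Difference: $18 vs $15.6 → market A is larger by $2.4.

Market A, by $2.4.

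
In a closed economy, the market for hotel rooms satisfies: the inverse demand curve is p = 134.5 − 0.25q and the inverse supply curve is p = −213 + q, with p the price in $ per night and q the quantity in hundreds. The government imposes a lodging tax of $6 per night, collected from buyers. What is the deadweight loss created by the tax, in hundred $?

Inverting to q(p) form: qd = 538 − 4p; qs = p + 213.
Without the tax, 538 − 4p = p + 213 gives 5p = 325, so p* = $65 and q* = 278.
With the tax collected from buyers, demand (in seller-price terms) shifts: qd = 538 − 4(p + 6).
Solving gives q = 273.2 with buyers paying $66.2 and sellers receiving $60.2 (the $6 wedge).
Quantity falls by |ΔQ| = |278 − 273.2| = 4.8.
DWL = ½ · t · |ΔQ| = ½ · 6 · 4.8 = $14.4.

Deadweight loss = $14.4 hundred.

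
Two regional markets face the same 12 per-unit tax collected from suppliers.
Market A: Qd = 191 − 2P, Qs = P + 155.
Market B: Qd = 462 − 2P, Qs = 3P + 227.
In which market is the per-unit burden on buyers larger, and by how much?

Market A: pre-tax P* = 12, Q* = 167; post-tax Q = 159; per-unit burden on buyers = 4.
Market B: pre-tax P* = 47, Q* = 368; post-tax Q = 353.6; per-unit burden on buyers = 7.2.
Difference: 4 vs 7.2 → market B is larger by 3.2.

Market B, by 3.2.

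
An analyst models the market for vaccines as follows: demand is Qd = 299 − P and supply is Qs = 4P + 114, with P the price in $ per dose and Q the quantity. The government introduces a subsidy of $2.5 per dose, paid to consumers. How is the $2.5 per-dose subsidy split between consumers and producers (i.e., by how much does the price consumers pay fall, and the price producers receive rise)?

Without the subsidy, 299 − P = 4P + 114 gives 5P = 185, so P* = $37 and Q* = 262.
With a per-unit subsidy paid to consumers, each effectively pays P − 2.5, so demand becomes Qd = 299 − (P − 2.5).
Solving gives Q = 264 with consumers paying $35 and producers receiving $37.5 (the $2.5 wedge).
Gain to consumers: $2; to producers: $0.5. (They sum to $2.5.)

Consumers gain $2 per dose; producers gain $0.5 per dose.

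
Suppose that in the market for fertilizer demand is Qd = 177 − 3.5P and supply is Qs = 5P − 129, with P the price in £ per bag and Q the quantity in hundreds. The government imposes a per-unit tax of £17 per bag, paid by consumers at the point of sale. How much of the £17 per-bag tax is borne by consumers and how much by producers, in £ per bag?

Before the tax: set 177 − 3.5P = 5P − 129 → P* = £36, Q* = 51.
With the tax collected from consumers, demand (in seller-price terms) shifts: Qd = 177 − 3.5(P + 17).
Solving gives Q = 16 with consumers paying £46 and producers receiving £29 (the £17 wedge).
Burden on consumers: £10; on producers: £7. (They sum to £17.)

Consumers bear £10 per bag; producers bear £7 per bag.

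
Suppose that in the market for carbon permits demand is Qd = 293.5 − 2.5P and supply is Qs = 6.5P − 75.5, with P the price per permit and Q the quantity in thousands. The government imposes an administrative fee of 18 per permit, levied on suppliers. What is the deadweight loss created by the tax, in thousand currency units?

Before the tax: set 293.5 − 2.5P = 6.5P − 75.5 → P* = 41, Q* = 191.
With the tax collected from suppliers, supply shifts: Qs = 6.5(P − 18) − 75.5.
New equilibrium: buyers pay 54, suppliers receive 36, Q = 158.5. (Wedge: Pb − Ps = 18.)
Quantity falls by |ΔQ| = |191 − 158.5| = 32.5.
DWL = ½ · t · |ΔQ| = ½ · 18 · 32.5 = 292.5.

Deadweight loss = 292.5 thousand.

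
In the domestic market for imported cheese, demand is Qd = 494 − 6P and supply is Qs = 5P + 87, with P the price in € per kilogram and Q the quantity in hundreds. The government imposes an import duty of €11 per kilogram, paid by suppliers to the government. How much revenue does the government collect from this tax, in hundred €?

Tax revenue = €2662 hundred.

Without the tax, 494 − 6P = 5P + 87 gives 11P = 407, so P* = €37 and Q* = 272.
With the tax collected from suppliers, supply shifts: Qs = 5(P − 11) + 87.
New equilibrium: buyers pay €42, suppliers receive €31, Q = 242. (Wedge: Pb − Ps = 11.)
Revenue = t · Q = 11 · 242 = €2662.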